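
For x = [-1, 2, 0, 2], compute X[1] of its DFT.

X[1] = Σ(n=0 to 3) x[n] · ω_4^(1n) where ω_4 = e^(-2πi/4)
= (-1)·ω_4^0 + (2)·ω_4^1 + (0)·ω_4^2 + (2)·ω_4^3

X[1] = -1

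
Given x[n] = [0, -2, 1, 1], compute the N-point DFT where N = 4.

X[k] = Σ(n=0 to 3) x[n] · ω_4^(nk)
where ω_4 = e^(-2πi/4)

Computing each X[k]:
X[0] = 0
X[1] = -1+3i
X[2] = 2
X[3] = -1-3i

X = [0, -1+3i, 2, -1-3i]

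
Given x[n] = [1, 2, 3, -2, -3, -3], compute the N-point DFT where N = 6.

X[k] = Σ(n=0 to 5) x[n] · ω_6^(nk)
where ω_6 = e^(-2πi/6)

Computing each X[k]:
X[0] = -2
X[1] = 2.5000-9.5263i
X[2] = -0.5000+0.8660i
X[3] = 4
X[4] = -0.5000-0.8660i
X[5] = 2.5000+9.5263i

X = [-2, 2.5000-9.5263i, -0.5000+0.8660i, 4, -0.5000-0.8660i, 2.5000+9.5263i]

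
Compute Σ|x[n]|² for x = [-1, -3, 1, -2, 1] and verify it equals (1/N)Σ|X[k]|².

Time domain:
Σ|x[n]|² = |-1|² + |-3|² + |1|² + |-2|² + |1|² = 16.0000

Frequency domain:
(1/5)Σ|X[k]|² = (1/5)(|-4|² + |-0.8090+2.0409i|² + |0.3090+5.2043i|² + |0.3090-5.2043i|² + |-0.8090-2.0409i|²) = (1/5)·80.0000 = 16.0000

Both sides agree, confirming Parseval's theorem.

Σ|x[n]|² = (1/N)Σ|X[k]|² = 16.0000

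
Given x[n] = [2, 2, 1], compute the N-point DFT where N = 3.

X[k] = Σ(n=0 to 2) x[n] · ω_3^(nk)
where ω_3 = e^(-2πi/3)

Computing each X[k]:
X[0] = 5
X[1] = 0.5000-0.8660i
X[2] = 0.5000+0.8660i

X = [5, 0.5000-0.8660i, 0.5000+0.8660i]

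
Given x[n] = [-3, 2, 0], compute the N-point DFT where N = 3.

X[k] = Σ(n=0 to 2) x[n] · ω_3^(nk)
where ω_3 = e^(-2πi/3)

Computing each X[k]:
X[0] = -1
X[1] = -4.0000-1.7321i
X[2] = -4.0000+1.7321i

X = [-1, -4.0000-1.7321i, -4.0000+1.7321i]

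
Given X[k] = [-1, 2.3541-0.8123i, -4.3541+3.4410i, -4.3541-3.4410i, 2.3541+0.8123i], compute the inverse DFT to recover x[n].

x[n] = (1/5) Σ(k=0 to 4) X[k] · e^(2πikn/5)

Computing each x[n]:
x[0] = -1
x[1] = 1
x[2] = 0
x[3] = -3
x[4] = 2

x = [-1, 1, 0, -3, 2]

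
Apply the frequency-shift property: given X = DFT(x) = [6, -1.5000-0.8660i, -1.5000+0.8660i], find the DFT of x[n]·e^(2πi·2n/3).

Modulation property: DFT(ω_3^(-2n)·x[n]) = X[(k-2) mod 3], so circularly shift X by 2 positions.

X[k-2] = [-1.5000-0.8660i, -1.5000+0.8660i, 6]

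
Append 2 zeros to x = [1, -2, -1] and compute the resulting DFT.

Original 3-point DFT: [-2, 2.5000+0.8660i, 2.5000-0.8660i]
Zero-padded 5-point DFT provides frequency interpolation.

DFT_5([x, 0, ...]) = [-2, 1.1910+2.4899i, 2.3090+0.2245i, 2.3090-0.2245i, 1.1910-2.4899i]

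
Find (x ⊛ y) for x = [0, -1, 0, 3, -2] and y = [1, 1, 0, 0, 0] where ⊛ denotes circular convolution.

(x ⊛ y)[n] = Σ(m=0 to 4) x[m] · y[(n-m) mod 5]

Computing each output sample:
(x ⊛ y)[0] = -2
(x ⊛ y)[1] = -1
(x ⊛ y)[2] = -1
(x ⊛ y)[3] = 3
(x ⊛ y)[4] = 1

x ⊛ y = [-2, -1, -1, 3, 1]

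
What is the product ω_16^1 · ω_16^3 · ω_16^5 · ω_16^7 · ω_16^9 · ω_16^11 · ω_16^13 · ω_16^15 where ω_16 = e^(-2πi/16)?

The primitive 16th roots of unity are ω_16^k for k coprime to 16: k ∈ {1, 3, 5, 7, 9, 11, 13, 15}
Their product equals the constant term of the cyclotomic polynomial Φ_16(x) up to sign.
For n ≥ 3, the product of all primitive nth roots of unity is 1. (For n=1 it is 1; for n=2 it is -1.)

1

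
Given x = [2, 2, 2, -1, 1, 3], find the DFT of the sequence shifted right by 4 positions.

Time shift by 4: X_shifted[k] = ω_6^(4k) · X[k]
Shifted x = [2, -1, 1, 3, 2, 2]

DFT(x[n-4]) = [9, -2.0000+3.4641i, 3.0000+1.7321i, 1, 3.0000-1.7321i, -2.0000-3.4641i]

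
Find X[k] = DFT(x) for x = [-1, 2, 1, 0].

X[k] = Σ(n=0 to 3) x[n] · ω_4^(nk)
where ω_4 = e^(-2πi/4)

Computing each X[k]:
X[0] = 2
X[1] = -2-2i
X[2] = -2
X[3] = -2+2i

X = [2, -2-2i, -2, -2+2i]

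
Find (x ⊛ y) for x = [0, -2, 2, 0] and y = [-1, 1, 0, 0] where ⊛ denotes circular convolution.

(x ⊛ y)[n] = Σ(m=0 to 3) x[m] · y[(n-m) mod 4]

Computing each output sample:
(x ⊛ y)[0] = 0
(x ⊛ y)[1] = 2
(x ⊛ y)[2] = -4
(x ⊛ y)[3] = 2

x ⊛ y = [0, 2, -4, 2]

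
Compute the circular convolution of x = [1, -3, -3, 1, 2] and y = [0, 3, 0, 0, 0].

(x ⊛ y)[n] = Σ(m=0 to 4) x[m] · y[(n-m) mod 5]

Computing each output sample:
(x ⊛ y)[0] = 6
(x ⊛ y)[1] = 3
(x ⊛ y)[2] = -9
(x ⊛ y)[3] = -9
(x ⊛ y)[4] = 3

x ⊛ y = [6, 3, -9, -9, 3]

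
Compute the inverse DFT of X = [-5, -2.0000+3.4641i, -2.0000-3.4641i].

x[n] = (1/3) Σ(k=0 to 2) X[k] · e^(2πikn/3)

Computing each x[n]:
x[0] = -3
x[1] = -3
x[2] = 1

x = [-3, -3, 1]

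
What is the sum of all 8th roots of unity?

Sum of all nth roots of unity equals 0 for n > 1 (geometric series with r ≠ 1).

0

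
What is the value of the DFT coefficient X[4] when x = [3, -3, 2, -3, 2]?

X[4] = Σ(n=0 to 4) x[n] · ω_5^(4n) where ω_5 = e^(-2πi/5)
= (3)·ω_5^0 + (-3)·ω_5^4 + (2)·ω_5^8 + (-3)·ω_5^12 + (2)·ω_5^16

X[4] = 3.5000-1.8164i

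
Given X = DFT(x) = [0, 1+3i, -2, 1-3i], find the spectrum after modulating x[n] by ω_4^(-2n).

Modulation property: DFT(ω_4^(-2n)·x[n]) = X[(k-2) mod 4], so circularly shift X by 2 positions.

X[k-2] = [-2, 1-3i, 0, 1+3i]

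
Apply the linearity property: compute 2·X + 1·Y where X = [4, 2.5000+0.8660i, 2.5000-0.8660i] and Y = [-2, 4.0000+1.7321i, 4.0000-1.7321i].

By linearity: DFT(2x + 1y) = 2·DFT(x) + 1·DFT(y)
= 2·[4, 2.5000+0.8660i, 2.5000-0.8660i] + 1·[-2, 4.0000+1.7321i, 4.0000-1.7321i]

Computing element-wise:
Z[0] = 2·(4) + 1·(-2) = 6
Z[1] = 2·(2.5000+0.8660i) + 1·(4.0000+1.7321i) = 9.0000+3.4641i
Z[2] = 2·(2.5000-0.8660i) + 1·(4.0000-1.7321i) = 9.0000-3.4641i

DFT(2x + 1y) = 2·X + 1·Y = [6, 9.0000+3.4641i, 9.0000-3.4641i]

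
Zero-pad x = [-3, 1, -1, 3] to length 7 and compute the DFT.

Original 4-point DFT: [0, -2+2i, -8, -2-2i]
Zero-padded 7-point DFT provides frequency interpolation.

DFT_7([x, 0, ...]) = [0, -4.8569-1.1086i, -0.4511+0.9367i, -5.1920-4.1405i, -5.1920+4.1405i, -0.4511-0.9367i, -4.8569+1.1086i]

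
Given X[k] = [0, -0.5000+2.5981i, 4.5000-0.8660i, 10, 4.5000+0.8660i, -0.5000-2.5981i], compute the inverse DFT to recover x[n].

x[n] = (1/6) Σ(k=0 to 5) X[k] · e^(2πikn/6)

Computing each x[n]:
x[0] = 3
x[1] = -3
x[2] = 0
x[3] = 0
x[4] = 2
x[5] = -2

x = [3, -3, 0, 0, 2, -2]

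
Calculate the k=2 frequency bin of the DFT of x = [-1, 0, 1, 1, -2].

X[2] = Σ(n=0 to 4) x[n] · ω_5^(2n) where ω_5 = e^(-2πi/5)
= (-1)·ω_5^0 + (0)·ω_5^2 + (1)·ω_5^4 + (1)·ω_5^6 + (-2)·ω_5^8

X[2] = 1.2361-1.1756i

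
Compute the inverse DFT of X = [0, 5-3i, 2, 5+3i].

x[n] = (1/4) Σ(k=0 to 3) X[k] · e^(2πikn/4)

Computing each x[n]:
x[0] = 3
x[1] = 1
x[2] = -2
x[3] = -2

x = [3, 1, -2, -2]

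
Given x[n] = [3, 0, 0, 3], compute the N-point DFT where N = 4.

X[k] = Σ(n=0 to 3) x[n] · ω_4^(nk)
where ω_4 = e^(-2πi/4)

Computing each X[k]:
X[0] = 6
X[1] = 3+3i
X[2] = 0
X[3] = 3-3i

X = [6, 3+3i, 0, 3-3i]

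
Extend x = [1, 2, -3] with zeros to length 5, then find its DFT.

Original 3-point DFT: [0, 1.5000-4.3301i, 1.5000+4.3301i]
Zero-padded 5-point DFT provides frequency interpolation.

DFT_5([x, 0, ...]) = [0, 4.0451-0.1388i, -1.5451-4.0287i, -1.5451+4.0287i, 4.0451+0.1388i]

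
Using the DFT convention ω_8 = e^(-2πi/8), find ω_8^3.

ω_8^3 = e^(-2πi·3/8)
= cos(-2π·3/8) + i·sin(-2π·3/8)
= cos(-6π/8) + i·sin(-6π/8)

ω_8^3 = cos(-6π/8) + i·sin(-6π/8) = -0.7071-0.7071i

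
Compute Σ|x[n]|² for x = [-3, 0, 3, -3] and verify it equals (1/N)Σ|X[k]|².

Time domain:
Σ|x[n]|² = |-3|² + |0|² + |3|² + |-3|² = 27.0000

Frequency domain:
(1/4)Σ|X[k]|² = (1/4)(|-3|² + |-6-3i|² + |3|² + |-6+3i|²) = (1/4)·108.0000 = 27.0000

Both sides agree, confirming Parseval's theorem.

Σ|x[n]|² = (1/N)Σ|X[k]|² = 27.0000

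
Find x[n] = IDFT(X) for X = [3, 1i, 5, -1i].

x[n] = (1/4) Σ(k=0 to 3) X[k] · e^(2πikn/4)

Computing each x[n]:
x[0] = 2
x[1] = -1
x[2] = 2
x[3] = 0

x = [2, -1, 2, 0]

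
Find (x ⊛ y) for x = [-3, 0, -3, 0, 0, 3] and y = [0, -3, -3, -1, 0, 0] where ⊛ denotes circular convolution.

(x ⊛ y)[n] = Σ(m=0 to 5) x[m] · y[(n-m) mod 6]

Computing each output sample:
(x ⊛ y)[0] = -9
(x ⊛ y)[1] = 0
(x ⊛ y)[2] = 6
(x ⊛ y)[3] = 12
(x ⊛ y)[4] = 9
(x ⊛ y)[5] = 3

x ⊛ y = [-9, 0, 6, 12, 9, 3]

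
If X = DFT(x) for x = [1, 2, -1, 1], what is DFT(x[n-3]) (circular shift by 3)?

Time shift by 3: X_shifted[k] = ω_4^(3k) · X[k]
Shifted x = [2, -1, 1, 1]

DFT(x[n-3]) = [3, 1+2i, 3, 1-2i]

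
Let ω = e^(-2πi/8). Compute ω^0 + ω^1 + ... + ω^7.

Sum of all nth roots of unity equals 0 for n > 1 (geometric series with r ≠ 1).

0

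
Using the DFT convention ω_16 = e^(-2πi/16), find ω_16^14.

ω_16^14 = e^(-2πi·14/16)
= cos(-2π·14/16) + i·sin(-2π·14/16)
= cos(-28π/16) + i·sin(-28π/16)

ω_16^14 = cos(-28π/16) + i·sin(-28π/16) = 0.7071+0.7071i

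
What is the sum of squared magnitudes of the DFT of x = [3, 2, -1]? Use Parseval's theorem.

Parseval: Σ|x[n]|² = (1/N)Σ|X[k]|², so Σ|X[k]|² = N·Σ|x[n]|² = 3·14.0000

Σ|X[k]|² = N·Σ|x[n]|² = 3·14.0000 = 42.0000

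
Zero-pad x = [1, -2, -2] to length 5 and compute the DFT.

Original 3-point DFT: [-3, 3, 3]
Zero-padded 5-point DFT provides frequency interpolation.

DFT_5([x, 0, ...]) = [-3, 2.0000+3.0777i, 2.0000-0.7265i, 2.0000+0.7265i, 2.0000-3.0777i]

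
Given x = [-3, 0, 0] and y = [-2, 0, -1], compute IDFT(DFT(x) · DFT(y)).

(x ⊛ y)[n] = Σ(m=0 to 2) x[m] · y[(n-m) mod 3]

Computing each output sample:
(x ⊛ y)[0] = 6
(x ⊛ y)[1] = 0
(x ⊛ y)[2] = 3

x ⊛ y = [6, 0, 3]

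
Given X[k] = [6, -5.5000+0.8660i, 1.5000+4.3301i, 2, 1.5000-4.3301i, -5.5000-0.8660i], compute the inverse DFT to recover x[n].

x[n] = (1/6) Σ(k=0 to 5) X[k] · e^(2πikn/6)

Computing each x[n]:
x[0] = 0
x[1] = -2
x[2] = 3
x[3] = 3
x[4] = 1
x[5] = 1

x = [0, -2, 3, 3, 1, 1]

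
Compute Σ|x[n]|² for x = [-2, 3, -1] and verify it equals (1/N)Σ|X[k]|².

Time domain:
Σ|x[n]|² = |-2|² + |3|² + |-1|² = 14.0000

Frequency domain:
(1/3)Σ|X[k]|² = (1/3)(|0|² + |-3.0000-3.4641i|² + |-3.0000+3.4641i|²) = (1/3)·42.0000 = 14.0000

Both sides agree, confirming Parseval's theorem.

Σ|x[n]|² = (1/N)Σ|X[k]|² = 14.0000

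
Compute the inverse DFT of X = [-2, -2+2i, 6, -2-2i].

x[n] = (1/4) Σ(k=0 to 3) X[k] · e^(2πikn/4)

Computing each x[n]:
x[0] = 0
x[1] = -3
x[2] = 2
x[3] = -1

x = [0, -3, 2, -1]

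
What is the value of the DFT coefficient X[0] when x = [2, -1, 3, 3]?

X[0] = Σ(n=0 to 3) x[n] · ω_4^0 = Σ x[n]
= (2) + (-1) + (3) + (3)

X[0] = 7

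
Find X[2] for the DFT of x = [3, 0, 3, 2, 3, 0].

X[2] = Σ(n=0 to 5) x[n] · ω_6^(2n) where ω_6 = e^(-2πi/6)
= (3)·ω_6^0 + (0)·ω_6^2 + (3)·ω_6^4 + (2)·ω_6^6 + (3)·ω_6^8 + (0)·ω_6^10

X[2] = 2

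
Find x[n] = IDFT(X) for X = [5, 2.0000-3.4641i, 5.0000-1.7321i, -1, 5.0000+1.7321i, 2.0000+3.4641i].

x[n] = (1/6) Σ(k=0 to 5) X[k] · e^(2πikn/6)

Computing each x[n]:
x[0] = 3
x[1] = 2
x[2] = 0
x[3] = 2
x[4] = -1
x[5] = -1

x = [3, 2, 0, 2, -1, -1]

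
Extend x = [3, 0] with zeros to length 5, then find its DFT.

Original 2-point DFT: [3, 3]
Zero-padded 5-point DFT provides frequency interpolation.

DFT_5([x, 0, ...]) = [3, 3, 3, 3, 3]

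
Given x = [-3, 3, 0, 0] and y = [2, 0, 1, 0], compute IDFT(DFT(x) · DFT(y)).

(x ⊛ y)[n] = Σ(m=0 to 3) x[m] · y[(n-m) mod 4]

Computing each output sample:
(x ⊛ y)[0] = -6
(x ⊛ y)[1] = 6
(x ⊛ y)[2] = -3
(x ⊛ y)[3] = 3

x ⊛ y = [-6, 6, -3, 3]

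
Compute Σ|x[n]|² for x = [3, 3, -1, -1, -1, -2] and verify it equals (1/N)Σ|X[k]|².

Time domain:
Σ|x[n]|² = |3|² + |3|² + |-1|² + |-1|² + |-1|² + |-2|² = 25.0000

Frequency domain:
(1/6)Σ|X[k]|² = (1/6)(|1|² + |5.5000-4.3301i|² + |2.5000-4.3301i|² + |1|² + |2.5000+4.3301i|² + |5.5000+4.3301i|²) = (1/6)·150.0000 = 25.0000

Both sides agree, confirming Parseval's theorem.

Σ|x[n]|² = (1/N)Σ|X[k]|² = 25.0000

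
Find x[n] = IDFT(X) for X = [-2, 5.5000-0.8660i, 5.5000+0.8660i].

x[n] = (1/3) Σ(k=0 to 2) X[k] · e^(2πikn/3)

Computing each x[n]:
x[0] = 3
x[1] = -2
x[2] = -3

x = [3, -2, -3]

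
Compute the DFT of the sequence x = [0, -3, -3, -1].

X[k] = Σ(n=0 to 3) x[n] · ω_4^(nk)
where ω_4 = e^(-2πi/4)

Computing each X[k]:
X[0] = -7
X[1] = 3+2i
X[2] = 1
X[3] = 3-2i

X = [-7, 3+2i, 1, 3-2i]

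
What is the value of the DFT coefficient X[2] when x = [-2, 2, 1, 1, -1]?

X[2] = Σ(n=0 to 4) x[n] · ω_5^(2n) where ω_5 = e^(-2πi/5)
= (-2)·ω_5^0 + (2)·ω_5^2 + (1)·ω_5^4 + (1)·ω_5^6 + (-1)·ω_5^8

X[2] = -2.1910-1.7634i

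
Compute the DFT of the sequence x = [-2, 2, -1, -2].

X[k] = Σ(n=0 to 3) x[n] · ω_4^(nk)
where ω_4 = e^(-2πi/4)

Computing each X[k]:
X[0] = -3
X[1] = -1-4i
X[2] = -3
X[3] = -1+4i

X = [-3, -1-4i, -3, -1+4i]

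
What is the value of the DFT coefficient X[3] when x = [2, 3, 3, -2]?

X[3] = Σ(n=0 to 3) x[n] · ω_4^(3n) where ω_4 = e^(-2πi/4)
= (2)·ω_4^0 + (3)·ω_4^3 + (3)·ω_4^6 + (-2)·ω_4^9

X[3] = -1+5i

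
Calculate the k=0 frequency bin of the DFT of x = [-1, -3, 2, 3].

X[0] = Σ(n=0 to 3) x[n] · ω_4^0 = Σ x[n]
= (-1) + (-3) + (2) + (3)

X[0] = 1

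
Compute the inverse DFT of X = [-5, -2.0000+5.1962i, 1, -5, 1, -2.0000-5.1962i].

x[n] = (1/6) Σ(k=0 to 5) X[k] · e^(2πikn/6)

Computing each x[n]:
x[0] = -2
x[1] = -2
x[2] = -3
x[3] = 1
x[4] = 0
x[5] = 1

x = [-2, -2, -3, 1, 0, 1]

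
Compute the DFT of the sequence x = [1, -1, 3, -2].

X[k] = Σ(n=0 to 3) x[n] · ω_4^(nk)
where ω_4 = e^(-2πi/4)

Computing each X[k]:
X[0] = 1
X[1] = -2-1i
X[2] = 7
X[3] = -2+1i

X = [1, -2-1i, 7, -2+1i]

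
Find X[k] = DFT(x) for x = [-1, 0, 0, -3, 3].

X[k] = Σ(n=0 to 4) x[n] · ω_5^(nk)
where ω_5 = e^(-2πi/5)

Computing each X[k]:
X[0] = -1
X[1] = 2.3541+1.0898i
X[2] = -4.3541+4.6165i
X[3] = -4.3541-4.6165i
X[4] = 2.3541-1.0898i

X = [-1, 2.3541+1.0898i, -4.3541+4.6165i, -4.3541-4.6165i, 2.3541-1.0898i]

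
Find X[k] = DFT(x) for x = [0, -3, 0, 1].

X[k] = Σ(n=0 to 3) x[n] · ω_4^(nk)
where ω_4 = e^(-2πi/4)

Computing each X[k]:
X[0] = -2
X[1] = 4i
X[2] = 2
X[3] = -4i

X = [-2, 4i, 2, -4i]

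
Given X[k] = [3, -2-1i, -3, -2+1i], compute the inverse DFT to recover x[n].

x[n] = (1/4) Σ(k=0 to 3) X[k] · e^(2πikn/4)

Computing each x[n]:
x[0] = -1
x[1] = 2
x[2] = 1
x[3] = 1

x = [-1, 2, 1, 1]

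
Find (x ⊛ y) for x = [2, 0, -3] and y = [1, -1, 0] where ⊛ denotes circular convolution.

(x ⊛ y)[n] = Σ(m=0 to 2) x[m] · y[(n-m) mod 3]

Computing each output sample:
(x ⊛ y)[0] = 5
(x ⊛ y)[1] = -2
(x ⊛ y)[2] = -3

x ⊛ y = [5, -2, -3]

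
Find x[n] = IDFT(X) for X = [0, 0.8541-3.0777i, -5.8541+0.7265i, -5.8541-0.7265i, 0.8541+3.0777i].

x[n] = (1/5) Σ(k=0 to 4) X[k] · e^(2πikn/5)

Computing each x[n]:
x[0] = -2
x[1] = 3
x[2] = 0
x[3] = -2
x[4] = 1

x = [-2, 3, 0, -2, 1]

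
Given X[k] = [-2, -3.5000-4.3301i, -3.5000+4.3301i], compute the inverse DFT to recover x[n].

x[n] = (1/3) Σ(k=0 to 2) X[k] · e^(2πikn/3)

Computing each x[n]:
x[0] = -3
x[1] = 3
x[2] = -2

x = [-3, 3, -2]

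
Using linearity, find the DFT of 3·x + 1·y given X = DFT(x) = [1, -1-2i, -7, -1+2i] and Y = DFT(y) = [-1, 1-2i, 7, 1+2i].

By linearity: DFT(3x + 1y) = 3·DFT(x) + 1·DFT(y)
= 3·[1, -1-2i, -7, -1+2i] + 1·[-1, 1-2i, 7, 1+2i]

Computing element-wise:
Z[0] = 3·(1) + 1·(-1) = 2
Z[1] = 3·(-1-2i) + 1·(1-2i) = -2-8i
Z[2] = 3·(-7) + 1·(7) = -14
Z[3] = 3·(-1+2i) + 1·(1+2i) = -2+8i

DFT(3x + 1y) = 3·X + 1·Y = [2, -2-8i, -14, -2+8i]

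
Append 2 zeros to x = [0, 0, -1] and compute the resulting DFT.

Original 3-point DFT: [-1, 0.5000-0.8660i, 0.5000+0.8660i]
Zero-padded 5-point DFT provides frequency interpolation.

DFT_5([x, 0, ...]) = [-1, 0.8090+0.5878i, -0.3090-0.9511i, -0.3090+0.9511i, 0.8090-0.5878i]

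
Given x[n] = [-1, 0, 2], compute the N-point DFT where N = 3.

X[k] = Σ(n=0 to 2) x[n] · ω_3^(nk)
where ω_3 = e^(-2πi/3)

Computing each X[k]:
X[0] = 1
X[1] = -2.0000+1.7321i
X[2] = -2.0000-1.7321i

X = [1, -2.0000+1.7321i, -2.0000-1.7321i]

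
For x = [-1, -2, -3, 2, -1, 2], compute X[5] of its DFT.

X[5] = Σ(n=0 to 5) x[n] · ω_6^(5n) where ω_6 = e^(-2πi/6)
= (-1)·ω_6^0 + (-2)·ω_6^5 + (-3)·ω_6^10 + (2)·ω_6^15 + (-1)·ω_6^20 + (2)·ω_6^25

X[5] = -1.0000-5.1962i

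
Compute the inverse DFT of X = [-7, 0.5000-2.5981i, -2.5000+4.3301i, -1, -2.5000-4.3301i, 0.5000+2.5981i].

x[n] = (1/6) Σ(k=0 to 5) X[k] · e^(2πikn/6)

Computing each x[n]:
x[0] = -2
x[1] = -1
x[2] = 1
x[3] = -2
x[4] = -3
x[5] = 0

x = [-2, -1, 1, -2, -3, 0]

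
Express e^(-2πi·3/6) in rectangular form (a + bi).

ω_6^3 = e^(-2πi·3/6)
= cos(-2π·3/6) + i·sin(-2π·3/6)
= cos(-6π/6) + i·sin(-6π/6)

ω_6^3 = cos(-6π/6) + i·sin(-6π/6) = -1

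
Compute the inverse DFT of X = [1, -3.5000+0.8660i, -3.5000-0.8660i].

x[n] = (1/3) Σ(k=0 to 2) X[k] · e^(2πikn/3)

Computing each x[n]:
x[0] = -2
x[1] = 1
x[2] = 2

x = [-2, 1, 2]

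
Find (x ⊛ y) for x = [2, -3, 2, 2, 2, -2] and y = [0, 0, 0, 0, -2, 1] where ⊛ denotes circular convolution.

(x ⊛ y)[n] = Σ(m=0 to 5) x[m] · y[(n-m) mod 6]

Computing each output sample:
(x ⊛ y)[0] = -7
(x ⊛ y)[1] = -2
(x ⊛ y)[2] = -2
(x ⊛ y)[3] = 6
(x ⊛ y)[4] = -6
(x ⊛ y)[5] = 8

x ⊛ y = [-7, -2, -2, 6, -6, 8]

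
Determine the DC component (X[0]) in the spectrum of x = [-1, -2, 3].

X[0] = Σ(n=0 to 2) x[n] · ω_3^0 = Σ x[n]
= (-1) + (-2) + (3)

X[0] = 0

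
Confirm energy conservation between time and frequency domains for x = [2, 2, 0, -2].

Time domain:
Σ|x[n]|² = |2|² + |2|² + |0|² + |-2|² = 12.0000

Frequency domain:
(1/4)Σ|X[k]|² = (1/4)(|2|² + |2-4i|² + |2|² + |2+4i|²) = (1/4)·48.0000 = 12.0000

Both sides agree, confirming Parseval's theorem.

Σ|x[n]|² = (1/N)Σ|X[k]|² = 12.0000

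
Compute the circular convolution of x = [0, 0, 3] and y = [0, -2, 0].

(x ⊛ y)[n] = Σ(m=0 to 2) x[m] · y[(n-m) mod 3]

Computing each output sample:
(x ⊛ y)[0] = -6
(x ⊛ y)[1] = 0
(x ⊛ y)[2] = 0

x ⊛ y = [-6, 0, 0]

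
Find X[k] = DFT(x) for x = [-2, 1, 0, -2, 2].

X[k] = Σ(n=0 to 4) x[n] · ω_5^(nk)
where ω_5 = e^(-2πi/5)

Computing each X[k]:
X[0] = -1
X[1] = 0.5451-0.2245i
X[2] = -5.0451+2.4899i
X[3] = -5.0451-2.4899i
X[4] = 0.5451+0.2245i

X = [-1, 0.5451-0.2245i, -5.0451+2.4899i, -5.0451-2.4899i, 0.5451+0.2245i]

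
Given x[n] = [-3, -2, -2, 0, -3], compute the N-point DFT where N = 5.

X[k] = Σ(n=0 to 4) x[n] · ω_5^(nk)
where ω_5 = e^(-2πi/5)

Computing each X[k]:
X[0] = -10
X[1] = -2.9271+0.2245i
X[2] = 0.4271-2.4899i
X[3] = 0.4271+2.4899i
X[4] = -2.9271-0.2245i

X = [-10, -2.9271+0.2245i, 0.4271-2.4899i, 0.4271+2.4899i, -2.9271-0.2245i]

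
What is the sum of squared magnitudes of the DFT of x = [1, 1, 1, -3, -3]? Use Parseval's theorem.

Parseval: Σ|x[n]|² = (1/N)Σ|X[k]|², so Σ|X[k]|² = N·Σ|x[n]|² = 5·21.0000

Σ|X[k]|² = N·Σ|x[n]|² = 5·21.0000 = 105.0000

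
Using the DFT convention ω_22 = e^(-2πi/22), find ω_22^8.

ω_22^8 = e^(-2πi·8/22)
= cos(-2π·8/22) + i·sin(-2π·8/22)
= cos(-16π/22) + i·sin(-16π/22)

ω_22^8 = cos(-16π/22) + i·sin(-16π/22) = -0.6549-0.7557i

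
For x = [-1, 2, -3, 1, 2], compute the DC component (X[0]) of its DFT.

X[0] = Σ(n=0 to 4) x[n] · ω_5^0 = Σ x[n]
= (-1) + (2) + (-3) + (1) + (2)

X[0] = 1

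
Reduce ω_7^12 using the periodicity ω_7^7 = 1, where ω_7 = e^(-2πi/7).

Since ω_7^7 = 1, powers reduce modulo 7.
12 mod 7 = 5
So ω_7^12 = ω_7^5 = e^(-2πi·5/7)

ω_7^12 = ω_7^5 = -0.2225+0.9749i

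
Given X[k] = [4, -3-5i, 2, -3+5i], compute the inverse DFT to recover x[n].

x[n] = (1/4) Σ(k=0 to 3) X[k] · e^(2πikn/4)

Computing each x[n]:
x[0] = 0
x[1] = 3
x[2] = 3
x[3] = -2

x = [0, 3, 3, -2]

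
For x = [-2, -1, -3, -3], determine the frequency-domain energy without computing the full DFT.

Parseval: Σ|x[n]|² = (1/N)Σ|X[k]|², so Σ|X[k]|² = N·Σ|x[n]|² = 4·23.0000

Σ|X[k]|² = N·Σ|x[n]|² = 4·23.0000 = 92.0000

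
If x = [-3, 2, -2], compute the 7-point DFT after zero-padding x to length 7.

Original 3-point DFT: [-3, -3.0000-3.4641i, -3.0000+3.4641i]
Zero-padded 7-point DFT provides frequency interpolation.

DFT_7([x, 0, ...]) = [-3, -1.3080+0.3862i, -1.6431-2.8176i, -6.0489-2.4314i, -6.0489+2.4314i, -1.6431+2.8176i, -1.3080-0.3862i]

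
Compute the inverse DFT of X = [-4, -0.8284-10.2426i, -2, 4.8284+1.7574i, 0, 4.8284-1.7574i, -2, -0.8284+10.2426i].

x[n] = (1/8) Σ(k=0 to 7) X[k] · e^(2πikn/8)

Computing each x[n]:
x[0] = 0
x[1] = 0
x[2] = 3
x[3] = 2
x[4] = -2
x[5] = -1
x[6] = -3
x[7] = -3

x = [0, 0, 3, 2, -2, -1, -3, -3]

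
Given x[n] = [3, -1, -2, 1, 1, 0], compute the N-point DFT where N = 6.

X[k] = Σ(n=0 to 5) x[n] · ω_6^(nk)
where ω_6 = e^(-2πi/6)

Computing each X[k]:
X[0] = 2
X[1] = 2.0000+3.4641i
X[2] = 5.0000-1.7321i
X[3] = 2
X[4] = 5.0000+1.7321i
X[5] = 2.0000-3.4641i

X = [2, 2.0000+3.4641i, 5.0000-1.7321i, 2, 5.0000+1.7321i, 2.0000-3.4641i]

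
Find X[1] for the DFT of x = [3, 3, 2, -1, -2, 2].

X[1] = Σ(n=0 to 5) x[n] · ω_6^(1n) where ω_6 = e^(-2πi/6)
= (3)·ω_6^0 + (3)·ω_6^1 + (2)·ω_6^2 + (-1)·ω_6^3 + (-2)·ω_6^4 + (2)·ω_6^5

X[1] = 6.5000-4.3301i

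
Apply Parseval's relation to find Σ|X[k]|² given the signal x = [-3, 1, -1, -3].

Parseval: Σ|x[n]|² = (1/N)Σ|X[k]|², so Σ|X[k]|² = N·Σ|x[n]|² = 4·20.0000

Σ|X[k]|² = N·Σ|x[n]|² = 4·20.0000 = 80.0000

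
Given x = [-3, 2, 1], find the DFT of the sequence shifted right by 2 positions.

Time shift by 2: X_shifted[k] = ω_3^(2k) · X[k]
Shifted x = [2, 1, -3]

DFT(x[n-2]) = [0, 3.0000-3.4641i, 3.0000+3.4641i]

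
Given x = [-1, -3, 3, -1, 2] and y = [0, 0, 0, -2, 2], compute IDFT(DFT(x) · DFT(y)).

(x ⊛ y)[n] = Σ(m=0 to 4) x[m] · y[(n-m) mod 5]

Computing each output sample:
(x ⊛ y)[0] = -12
(x ⊛ y)[1] = 8
(x ⊛ y)[2] = -6
(x ⊛ y)[3] = 6
(x ⊛ y)[4] = 4

x ⊛ y = [-12, 8, -6, 6, 4]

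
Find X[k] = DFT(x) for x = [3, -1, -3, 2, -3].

X[k] = Σ(n=0 to 4) x[n] · ω_5^(nk)
where ω_5 = e^(-2πi/5)

Computing each X[k]:
X[0] = -2
X[1] = 2.5729+1.0368i
X[2] = 5.9271-5.9309i
X[3] = 5.9271+5.9309i
X[4] = 2.5729-1.0368i

X = [-2, 2.5729+1.0368i, 5.9271-5.9309i, 5.9271+5.9309i, 2.5729-1.0368i]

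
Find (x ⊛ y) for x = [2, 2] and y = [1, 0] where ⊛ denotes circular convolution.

(x ⊛ y)[n] = Σ(m=0 to 1) x[m] · y[(n-m) mod 2]

Computing each output sample:
(x ⊛ y)[0] = 2
(x ⊛ y)[1] = 2

x ⊛ y = [2, 2]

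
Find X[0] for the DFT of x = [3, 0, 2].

X[0] = Σ(n=0 to 2) x[n] · ω_3^0 = Σ x[n]
= (3) + (0) + (2)

X[0] = 5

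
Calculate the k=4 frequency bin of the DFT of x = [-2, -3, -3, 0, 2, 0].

X[4] = Σ(n=0 to 5) x[n] · ω_6^(4n) where ω_6 = e^(-2πi/6)
= (-2)·ω_6^0 + (-3)·ω_6^4 + (-3)·ω_6^8 + (0)·ω_6^12 + (2)·ω_6^16 + (0)·ω_6^20

X[4] = 1.7321i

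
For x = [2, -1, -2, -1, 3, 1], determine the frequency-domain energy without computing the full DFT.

Parseval: Σ|x[n]|² = (1/N)Σ|X[k]|², so Σ|X[k]|² = N·Σ|x[n]|² = 6·20.0000

Σ|X[k]|² = N·Σ|x[n]|² = 6·20.0000 = 120.0000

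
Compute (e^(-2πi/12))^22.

Since ω_12^12 = 1, powers reduce modulo 12.
22 mod 12 = 10
So ω_12^22 = ω_12^10 = e^(-2πi·10/12)

ω_12^22 = ω_12^10 = 0.5000+0.8660i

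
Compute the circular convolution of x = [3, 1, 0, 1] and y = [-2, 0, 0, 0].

(x ⊛ y)[n] = Σ(m=0 to 3) x[m] · y[(n-m) mod 4]

Computing each output sample:
(x ⊛ y)[0] = -6
(x ⊛ y)[1] = -2
(x ⊛ y)[2] = 0
(x ⊛ y)[3] = -2

x ⊛ y = [-6, -2, 0, -2]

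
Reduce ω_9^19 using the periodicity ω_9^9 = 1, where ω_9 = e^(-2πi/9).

Since ω_9^9 = 1, powers reduce modulo 9.
19 mod 9 = 1
So ω_9^19 = ω_9^1 = e^(-2πi·1/9)

ω_9^19 = ω_9^1 = 0.7660-0.6428i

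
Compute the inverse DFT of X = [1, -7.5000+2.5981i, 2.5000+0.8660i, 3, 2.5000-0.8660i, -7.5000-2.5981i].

x[n] = (1/6) Σ(k=0 to 5) X[k] · e^(2πikn/6)

Computing each x[n]:
x[0] = -1
x[1] = -3
x[2] = 1
x[3] = 3
x[4] = 2
x[5] = -1

x = [-1, -3, 1, 3, 2, -1]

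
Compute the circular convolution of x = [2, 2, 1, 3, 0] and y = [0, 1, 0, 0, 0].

(x ⊛ y)[n] = Σ(m=0 to 4) x[m] · y[(n-m) mod 5]

Computing each output sample:
(x ⊛ y)[0] = 0
(x ⊛ y)[1] = 2
(x ⊛ y)[2] = 2
(x ⊛ y)[3] = 1
(x ⊛ y)[4] = 3

x ⊛ y = [0, 2, 2, 1, 3]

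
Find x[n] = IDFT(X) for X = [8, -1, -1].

x[n] = (1/3) Σ(k=0 to 2) X[k] · e^(2πikn/3)

Computing each x[n]:
x[0] = 2
x[1] = 3
x[2] = 3

x = [2, 3, 3]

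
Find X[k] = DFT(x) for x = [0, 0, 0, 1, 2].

X[k] = Σ(n=0 to 4) x[n] · ω_5^(nk)
where ω_5 = e^(-2πi/5)

Computing each X[k]:
X[0] = 3
X[1] = -0.1910+2.4899i
X[2] = -1.3090+0.2245i
X[3] = -1.3090-0.2245i
X[4] = -0.1910-2.4899i

X = [3, -0.1910+2.4899i, -1.3090+0.2245i, -1.3090-0.2245i, -0.1910-2.4899i]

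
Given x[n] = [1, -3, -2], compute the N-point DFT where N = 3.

X[k] = Σ(n=0 to 2) x[n] · ω_3^(nk)
where ω_3 = e^(-2πi/3)

Computing each X[k]:
X[0] = -4
X[1] = 3.5000+0.8660i
X[2] = 3.5000-0.8660i

X = [-4, 3.5000+0.8660i, 3.5000-0.8660i]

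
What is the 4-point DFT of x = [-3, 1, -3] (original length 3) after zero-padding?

Original 3-point DFT: [-5, -2.0000-3.4641i, -2.0000+3.4641i]
Zero-padded 4-point DFT provides frequency interpolation.

DFT_4([x, 0, ...]) = [-5, -1i, -7, 1i]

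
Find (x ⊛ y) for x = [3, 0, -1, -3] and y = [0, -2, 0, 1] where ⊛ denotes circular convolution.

(x ⊛ y)[n] = Σ(m=0 to 3) x[m] · y[(n-m) mod 4]

Computing each output sample:
(x ⊛ y)[0] = 6
(x ⊛ y)[1] = -7
(x ⊛ y)[2] = -3
(x ⊛ y)[3] = 5

x ⊛ y = [6, -7, -3, 5]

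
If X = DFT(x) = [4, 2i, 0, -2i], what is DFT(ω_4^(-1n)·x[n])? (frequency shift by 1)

Modulation property: DFT(ω_4^(-1n)·x[n]) = X[(k-1) mod 4], so circularly shift X by 1 positions.

X[k-1] = [-2i, 4, 2i, 0]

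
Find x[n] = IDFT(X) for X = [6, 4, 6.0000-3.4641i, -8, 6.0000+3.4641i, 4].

x[n] = (1/6) Σ(k=0 to 5) X[k] · e^(2πikn/6)

Computing each x[n]:
x[0] = 3
x[1] = 3
x[2] = -3
x[3] = 3
x[4] = -1
x[5] = 1

x = [3, 3, -3, 3, -1, 1]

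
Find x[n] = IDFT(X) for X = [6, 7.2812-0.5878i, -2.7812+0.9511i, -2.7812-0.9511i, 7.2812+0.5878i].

x[n] = (1/5) Σ(k=0 to 4) X[k] · e^(2πikn/5)

Computing each x[n]:
x[0] = 3
x[1] = 3
x[2] = -1
x[3] = -2
x[4] = 3

x = [3, 3, -1, -2, 3]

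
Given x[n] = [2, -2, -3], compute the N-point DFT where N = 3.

X[k] = Σ(n=0 to 2) x[n] · ω_3^(nk)
where ω_3 = e^(-2πi/3)

Computing each X[k]:
X[0] = -3
X[1] = 4.5000-0.8660i
X[2] = 4.5000+0.8660i

X = [-3, 4.5000-0.8660i, 4.5000+0.8660i]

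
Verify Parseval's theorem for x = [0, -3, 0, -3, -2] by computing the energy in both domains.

Time domain:
Σ|x[n]|² = |0|² + |-3|² + |0|² + |-3|² + |-2|² = 22.0000

Frequency domain:
(1/5)Σ|X[k]|² = (1/5)(|-8|² + |0.8820-0.8123i|² + |3.1180+3.4410i|² + |3.1180-3.4410i|² + |0.8820+0.8123i|²) = (1/5)·110.0000 = 22.0000

Both sides agree, confirming Parseval's theorem.

Σ|x[n]|² = (1/N)Σ|X[k]|² = 22.0000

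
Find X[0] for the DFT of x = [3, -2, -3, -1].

X[0] = Σ(n=0 to 3) x[n] · ω_4^0 = Σ x[n]
= (3) + (-2) + (-3) + (-1)

X[0] = -3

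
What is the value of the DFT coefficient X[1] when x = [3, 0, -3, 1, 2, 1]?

X[1] = Σ(n=0 to 5) x[n] · ω_6^(1n) where ω_6 = e^(-2πi/6)
= (3)·ω_6^0 + (0)·ω_6^1 + (-3)·ω_6^2 + (1)·ω_6^3 + (2)·ω_6^4 + (1)·ω_6^5

X[1] = 3.0000+5.1962i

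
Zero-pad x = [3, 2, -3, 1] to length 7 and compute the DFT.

Original 4-point DFT: [3, 6-1i, -3, 6+1i]
Zero-padded 7-point DFT provides frequency interpolation.

DFT_7([x, 0, ...]) = [3, 4.0136+0.9272i, 5.8814-2.4697i, -0.8949-4.1882i, -0.8949+4.1882i, 5.8814+2.4697i, 4.0136-0.9272i]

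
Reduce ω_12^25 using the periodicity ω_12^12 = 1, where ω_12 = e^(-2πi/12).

Since ω_12^12 = 1, powers reduce modulo 12.
25 mod 12 = 1
So ω_12^25 = ω_12^1 = e^(-2πi·1/12)

ω_12^25 = ω_12^1 = 0.8660-0.5000i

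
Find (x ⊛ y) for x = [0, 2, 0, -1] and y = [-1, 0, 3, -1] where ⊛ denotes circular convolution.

(x ⊛ y)[n] = Σ(m=0 to 3) x[m] · y[(n-m) mod 4]

Computing each output sample:
(x ⊛ y)[0] = -2
(x ⊛ y)[1] = -5
(x ⊛ y)[2] = 1
(x ⊛ y)[3] = 7

x ⊛ y = [-2, -5, 1, 7]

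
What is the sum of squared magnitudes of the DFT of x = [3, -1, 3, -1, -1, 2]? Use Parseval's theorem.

Parseval: Σ|x[n]|² = (1/N)Σ|X[k]|², so Σ|X[k]|² = N·Σ|x[n]|² = 6·25.0000

Σ|X[k]|² = N·Σ|x[n]|² = 6·25.0000 = 150.0000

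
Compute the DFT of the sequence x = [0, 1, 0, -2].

X[k] = Σ(n=0 to 3) x[n] · ω_4^(nk)
where ω_4 = e^(-2πi/4)

Computing each X[k]:
X[0] = -1
X[1] = -3i
X[2] = 1
X[3] = 3i

X = [-1, -3i, 1, 3i]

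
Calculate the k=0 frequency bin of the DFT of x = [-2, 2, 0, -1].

X[0] = Σ(n=0 to 3) x[n] · ω_4^0 = Σ x[n]
= (-2) + (2) + (0) + (-1)

X[0] = -1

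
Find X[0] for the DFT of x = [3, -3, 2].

X[0] = Σ(n=0 to 2) x[n] · ω_3^0 = Σ x[n]
= (3) + (-3) + (2)

X[0] = 2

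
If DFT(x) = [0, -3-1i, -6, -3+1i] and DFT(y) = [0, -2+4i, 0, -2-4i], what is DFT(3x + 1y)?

By linearity: DFT(3x + 1y) = 3·DFT(x) + 1·DFT(y)
= 3·[0, -3-1i, -6, -3+1i] + 1·[0, -2+4i, 0, -2-4i]

Computing element-wise:
Z[0] = 3·(0) + 1·(0) = 0
Z[1] = 3·(-3-1i) + 1·(-2+4i) = -11+1i
Z[2] = 3·(-6) + 1·(0) = -18
Z[3] = 3·(-3+1i) + 1·(-2-4i) = -11-1i

DFT(3x + 1y) = 3·X + 1·Y = [0, -11+1i, -18, -11-1i]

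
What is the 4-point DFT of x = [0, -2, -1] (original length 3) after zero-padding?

Original 3-point DFT: [-3, 1.5000+0.8660i, 1.5000-0.8660i]
Zero-padded 4-point DFT provides frequency interpolation.

DFT_4([x, 0, ...]) = [-3, 1+2i, 1, 1-2i]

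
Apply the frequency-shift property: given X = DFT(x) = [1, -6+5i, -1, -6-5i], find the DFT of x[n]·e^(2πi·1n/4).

Modulation property: DFT(ω_4^(-1n)·x[n]) = X[(k-1) mod 4], so circularly shift X by 1 positions.

X[k-1] = [-6-5i, 1, -6+5i, -1]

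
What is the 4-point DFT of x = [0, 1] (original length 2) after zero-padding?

Original 2-point DFT: [1, -1]
Zero-padded 4-point DFT provides frequency interpolation.

DFT_4([x, 0, ...]) = [1, -1i, -1, 1i]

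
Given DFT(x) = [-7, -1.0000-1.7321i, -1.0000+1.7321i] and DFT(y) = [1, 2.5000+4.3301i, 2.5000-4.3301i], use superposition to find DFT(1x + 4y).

By linearity: DFT(1x + 4y) = 1·DFT(x) + 4·DFT(y)
= 1·[-7, -1.0000-1.7321i, -1.0000+1.7321i] + 4·[1, 2.5000+4.3301i, 2.5000-4.3301i]

Computing element-wise:
Z[0] = 1·(-7) + 4·(1) = -3
Z[1] = 1·(-1.0000-1.7321i) + 4·(2.5000+4.3301i) = 9.0000+15.5883i
Z[2] = 1·(-1.0000+1.7321i) + 4·(2.5000-4.3301i) = 9.0000-15.5883i

DFT(1x + 4y) = 1·X + 4·Y = [-3, 9.0000+15.5883i, 9.0000-15.5883i]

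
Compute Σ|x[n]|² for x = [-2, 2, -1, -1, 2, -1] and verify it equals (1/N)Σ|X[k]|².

Time domain:
Σ|x[n]|² = |-2|² + |2|² + |-1|² + |-1|² + |2|² + |-1|² = 15.0000

Frequency domain:
(1/6)Σ|X[k]|² = (1/6)(|-1|² + |-1|² + |-4.0000-5.1962i|² + |-1|² + |-4.0000+5.1962i|² + |-1|²) = (1/6)·90.0000 = 15.0000

Both sides agree, confirming Parseval's theorem.

Σ|x[n]|² = (1/N)Σ|X[k]|² = 15.0000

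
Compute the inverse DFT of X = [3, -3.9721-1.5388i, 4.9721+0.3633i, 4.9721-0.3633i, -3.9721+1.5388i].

x[n] = (1/5) Σ(k=0 to 4) X[k] · e^(2πikn/5)

Computing each x[n]:
x[0] = 1
x[1] = -1
x[2] = 3
x[3] = 2
x[4] = -2

x = [1, -1, 3, 2, -2]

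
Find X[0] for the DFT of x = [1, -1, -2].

X[0] = Σ(n=0 to 2) x[n] · ω_3^0 = Σ x[n]
= (1) + (-1) + (-2)

X[0] = -2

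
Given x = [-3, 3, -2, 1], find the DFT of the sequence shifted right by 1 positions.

Time shift by 1: X_shifted[k] = ω_4^(1k) · X[k]
Shifted x = [1, -3, 3, -2]

DFT(x[n-1]) = [-1, -2+1i, 9, -2-1i]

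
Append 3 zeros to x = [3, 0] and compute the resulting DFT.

Original 2-point DFT: [3, 3]
Zero-padded 5-point DFT provides frequency interpolation.

DFT_5([x, 0, ...]) = [3, 3, 3, 3, 3]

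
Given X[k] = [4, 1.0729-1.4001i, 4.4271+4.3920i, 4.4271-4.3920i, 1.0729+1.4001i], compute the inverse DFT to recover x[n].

x[n] = (1/5) Σ(k=0 to 4) X[k] · e^(2πikn/5)

Computing each x[n]:
x[0] = 3
x[1] = -1
x[2] = 3
x[3] = -1
x[4] = 0

x = [3, -1, 3, -1, 0]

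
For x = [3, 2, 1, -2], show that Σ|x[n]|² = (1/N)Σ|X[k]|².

Time domain:
Σ|x[n]|² = |3|² + |2|² + |1|² + |-2|² = 18.0000

Frequency domain:
(1/4)Σ|X[k]|² = (1/4)(|4|² + |2-4i|² + |4|² + |2+4i|²) = (1/4)·72.0000 = 18.0000

Both sides agree, confirming Parseval's theorem.

Σ|x[n]|² = (1/N)Σ|X[k]|² = 18.0000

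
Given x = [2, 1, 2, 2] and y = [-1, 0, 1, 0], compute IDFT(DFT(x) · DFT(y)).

(x ⊛ y)[n] = Σ(m=0 to 3) x[m] · y[(n-m) mod 4]

Computing each output sample:
(x ⊛ y)[0] = 0
(x ⊛ y)[1] = 1
(x ⊛ y)[2] = 0
(x ⊛ y)[3] = -1

x ⊛ y = [0, 1, 0, -1]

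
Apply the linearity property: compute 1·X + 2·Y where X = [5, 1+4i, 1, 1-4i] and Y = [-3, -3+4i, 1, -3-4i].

By linearity: DFT(1x + 2y) = 1·DFT(x) + 2·DFT(y)
= 1·[5, 1+4i, 1, 1-4i] + 2·[-3, -3+4i, 1, -3-4i]

Computing element-wise:
Z[0] = 1·(5) + 2·(-3) = -1
Z[1] = 1·(1+4i) + 2·(-3+4i) = -5+12i
Z[2] = 1·(1) + 2·(1) = 3
Z[3] = 1·(1-4i) + 2·(-3-4i) = -5-12i

DFT(1x + 2y) = 1·X + 2·Y = [-1, -5+12i, 3, -5-12i]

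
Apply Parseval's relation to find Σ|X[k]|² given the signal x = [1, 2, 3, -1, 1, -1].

Parseval: Σ|x[n]|² = (1/N)Σ|X[k]|², so Σ|X[k]|² = N·Σ|x[n]|² = 6·17.0000

Σ|X[k]|² = N·Σ|x[n]|² = 6·17.0000 = 102.0000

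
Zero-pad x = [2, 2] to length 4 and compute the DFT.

Original 2-point DFT: [4, 0]
Zero-padded 4-point DFT provides frequency interpolation.

DFT_4([x, 0, ...]) = [4, 2-2i, 0, 2+2i]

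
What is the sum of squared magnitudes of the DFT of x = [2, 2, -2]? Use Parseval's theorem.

Parseval: Σ|x[n]|² = (1/N)Σ|X[k]|², so Σ|X[k]|² = N·Σ|x[n]|² = 3·12.0000

Σ|X[k]|² = N·Σ|x[n]|² = 3·12.0000 = 36.0000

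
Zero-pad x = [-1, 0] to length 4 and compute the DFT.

Original 2-point DFT: [-1, -1]
Zero-padded 4-point DFT provides frequency interpolation.

DFT_4([x, 0, ...]) = [-1, -1, -1, -1]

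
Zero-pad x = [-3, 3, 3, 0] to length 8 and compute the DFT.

Original 4-point DFT: [3, -6-3i, -3, -6+3i]
Zero-padded 8-point DFT provides frequency interpolation.

DFT_8([x, 0, ...]) = [3, -0.8787-5.1213i, -6-3i, -5.1213+0.8787i, -3, -5.1213-0.8787i, -6+3i, -0.8787+5.1213i]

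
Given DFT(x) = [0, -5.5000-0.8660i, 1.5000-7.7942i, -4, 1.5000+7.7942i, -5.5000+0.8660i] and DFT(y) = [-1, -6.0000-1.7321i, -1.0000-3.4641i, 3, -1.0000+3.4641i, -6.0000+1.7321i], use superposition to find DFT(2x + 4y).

By linearity: DFT(2x + 4y) = 2·DFT(x) + 4·DFT(y)
= 2·[0, -5.5000-0.8660i, 1.5000-7.7942i, -4, 1.5000+7.7942i, -5.5000+0.8660i] + 4·[-1, -6.0000-1.7321i, -1.0000-3.4641i, 3, -1.0000+3.4641i, -6.0000+1.7321i]

Computing element-wise:
Z[0] = 2·(0) + 4·(-1) = -4
Z[1] = 2·(-5.5000-0.8660i) + 4·(-6.0000-1.7321i) = -35.0000-8.6604i
Z[2] = 2·(1.5000-7.7942i) + 4·(-1.0000-3.4641i) = -1.0000-29.4448i
Z[3] = 2·(-4) + 4·(3) = 4
Z[4] = 2·(1.5000+7.7942i) + 4·(-1.0000+3.4641i) = -1.0000+29.4448i
Z[5] = 2·(-5.5000+0.8660i) + 4·(-6.0000+1.7321i) = -35.0000+8.6604i

DFT(2x + 4y) = 2·X + 4·Y = [-4, -35.0000-8.6604i, -1.0000-29.4448i, 4, -1.0000+29.4448i, -35.0000+8.6604i]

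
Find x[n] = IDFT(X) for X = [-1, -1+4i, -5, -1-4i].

x[n] = (1/4) Σ(k=0 to 3) X[k] · e^(2πikn/4)

Computing each x[n]:
x[0] = -2
x[1] = -1
x[2] = -1
x[3] = 3

x = [-2, -1, -1, 3]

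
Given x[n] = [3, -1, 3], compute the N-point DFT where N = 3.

X[k] = Σ(n=0 to 2) x[n] · ω_3^(nk)
where ω_3 = e^(-2πi/3)

Computing each X[k]:
X[0] = 5
X[1] = 2.0000+3.4641i
X[2] = 2.0000-3.4641i

X = [5, 2.0000+3.4641i, 2.0000-3.4641i]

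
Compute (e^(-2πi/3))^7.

Since ω_3^3 = 1, powers reduce modulo 3.
7 mod 3 = 1
So ω_3^7 = ω_3^1 = e^(-2πi·1/3)

ω_3^7 = ω_3^1 = -0.5000-0.8660i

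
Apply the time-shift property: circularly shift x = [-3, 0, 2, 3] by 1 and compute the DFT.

Time shift by 1: X_shifted[k] = ω_4^(1k) · X[k]
Shifted x = [3, -3, 0, 2]

DFT(x[n-1]) = [2, 3+5i, 4, 3-5i]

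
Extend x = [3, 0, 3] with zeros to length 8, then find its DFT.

Original 3-point DFT: [6, 1.5000+2.5981i, 1.5000-2.5981i]
Zero-padded 8-point DFT provides frequency interpolation.

DFT_8([x, 0, ...]) = [6, 3-3i, 0, 3+3i, 6, 3-3i, 0, 3+3i]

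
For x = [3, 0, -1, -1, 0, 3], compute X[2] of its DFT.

X[2] = Σ(n=0 to 5) x[n] · ω_6^(2n) where ω_6 = e^(-2πi/6)
= (3)·ω_6^0 + (0)·ω_6^2 + (-1)·ω_6^4 + (-1)·ω_6^6 + (0)·ω_6^8 + (3)·ω_6^10

X[2] = 1.0000+1.7321i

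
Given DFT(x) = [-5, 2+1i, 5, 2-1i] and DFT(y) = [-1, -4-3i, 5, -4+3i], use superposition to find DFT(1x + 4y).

By linearity: DFT(1x + 4y) = 1·DFT(x) + 4·DFT(y)
= 1·[-5, 2+1i, 5, 2-1i] + 4·[-1, -4-3i, 5, -4+3i]

Computing element-wise:
Z[0] = 1·(-5) + 4·(-1) = -9
Z[1] = 1·(2+1i) + 4·(-4-3i) = -14-11i
Z[2] = 1·(5) + 4·(5) = 25
Z[3] = 1·(2-1i) + 4·(-4+3i) = -14+11i

DFT(1x + 4y) = 1·X + 4·Y = [-9, -14-11i, 25, -14+11i]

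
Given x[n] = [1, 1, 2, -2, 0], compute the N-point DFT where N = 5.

X[k] = Σ(n=0 to 4) x[n] · ω_5^(nk)
where ω_5 = e^(-2πi/5)

Computing each X[k]:
X[0] = 2
X[1] = 1.3090-3.3022i
X[2] = 0.1910+3.2164i
X[3] = 0.1910-3.2164i
X[4] = 1.3090+3.3022i

X = [2, 1.3090-3.3022i, 0.1910+3.2164i, 0.1910-3.2164i, 1.3090+3.3022i]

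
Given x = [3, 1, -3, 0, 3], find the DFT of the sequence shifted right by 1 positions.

Time shift by 1: X_shifted[k] = ω_5^(1k) · X[k]
Shifted x = [3, 3, 1, -3, 0]

DFT(x[n-1]) = [4, 5.5451-5.2043i, -0.0451+2.0409i, -0.0451-2.0409i, 5.5451+5.2043i]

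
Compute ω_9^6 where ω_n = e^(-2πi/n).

ω_9^6 = e^(-2πi·6/9)
= cos(-2π·6/9) + i·sin(-2π·6/9)
= cos(-12π/9) + i·sin(-12π/9)

ω_9^6 = cos(-12π/9) + i·sin(-12π/9) = -0.5000+0.8660i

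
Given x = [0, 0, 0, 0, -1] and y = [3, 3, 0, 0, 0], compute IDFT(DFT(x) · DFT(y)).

(x ⊛ y)[n] = Σ(m=0 to 4) x[m] · y[(n-m) mod 5]

Computing each output sample:
(x ⊛ y)[0] = -3
(x ⊛ y)[1] = 0
(x ⊛ y)[2] = 0
(x ⊛ y)[3] = 0
(x ⊛ y)[4] = -3

x ⊛ y = [-3, 0, 0, 0, -3]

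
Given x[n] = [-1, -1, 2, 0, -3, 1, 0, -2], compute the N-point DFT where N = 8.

X[k] = Σ(n=0 to 7) x[n] · ω_8^(nk)
where ω_8 = e^(-2πi/8)

Computing each X[k]:
X[0] = -4
X[1] = -0.8284-2.0000i
X[2] = -6-2i
X[3] = 4.8284+2.0000i
X[4] = 0
X[5] = 4.8284-2.0000i
X[6] = -6+2i
X[7] = -0.8284+2.0000i

X = [-4, -0.8284-2.0000i, -6-2i, 4.8284+2.0000i, 0, 4.8284-2.0000i, -6+2i, -0.8284+2.0000i]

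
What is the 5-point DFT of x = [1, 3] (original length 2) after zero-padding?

Original 2-point DFT: [4, -2]
Zero-padded 5-point DFT provides frequency interpolation.

DFT_5([x, 0, ...]) = [4, 1.9271-2.8532i, -1.4271-1.7634i, -1.4271+1.7634i, 1.9271+2.8532i]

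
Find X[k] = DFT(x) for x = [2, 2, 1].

X[k] = Σ(n=0 to 2) x[n] · ω_3^(nk)
where ω_3 = e^(-2πi/3)

Computing each X[k]:
X[0] = 5
X[1] = 0.5000-0.8660i
X[2] = 0.5000+0.8660i

X = [5, 0.5000-0.8660i, 0.5000+0.8660i]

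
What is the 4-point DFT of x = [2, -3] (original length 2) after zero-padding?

Original 2-point DFT: [-1, 5]
Zero-padded 4-point DFT provides frequency interpolation.

DFT_4([x, 0, ...]) = [-1, 2+3i, 5, 2-3i]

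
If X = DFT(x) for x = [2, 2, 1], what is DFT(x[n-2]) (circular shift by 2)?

Time shift by 2: X_shifted[k] = ω_3^(2k) · X[k]
Shifted x = [2, 1, 2]

DFT(x[n-2]) = [5, 0.5000+0.8660i, 0.5000-0.8660i]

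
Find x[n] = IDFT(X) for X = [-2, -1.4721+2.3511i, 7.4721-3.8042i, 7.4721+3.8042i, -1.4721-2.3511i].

x[n] = (1/5) Σ(k=0 to 4) X[k] · e^(2πikn/5)

Computing each x[n]:
x[0] = 2
x[1] = -3
x[2] = -1
x[3] = 3
x[4] = -3

x = [2, -3, -1, 3, -3]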